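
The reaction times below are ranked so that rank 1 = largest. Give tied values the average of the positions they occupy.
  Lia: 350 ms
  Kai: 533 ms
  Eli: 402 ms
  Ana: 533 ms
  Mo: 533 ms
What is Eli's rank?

Sorted (descending): 533, 533, 533, 402, 350
The 3 values of 533 occupy positions 1–3 → average rank 2.
Eli has value 402 ms → rank 4.

4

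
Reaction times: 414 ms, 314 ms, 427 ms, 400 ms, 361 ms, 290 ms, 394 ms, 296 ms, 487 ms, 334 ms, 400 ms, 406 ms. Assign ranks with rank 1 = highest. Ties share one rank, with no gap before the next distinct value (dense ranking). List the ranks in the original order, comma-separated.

3, 9, 2, 5, 7, 11, 6, 10, 1, 8, 5, 4

Sorted (descending): 487, 427, 414, 406, 400, 400, 394, 361, 334, 314, 296, 290
The 2 values of 400 share dense rank 5.
Remaining distinct values take the next consecutive integers.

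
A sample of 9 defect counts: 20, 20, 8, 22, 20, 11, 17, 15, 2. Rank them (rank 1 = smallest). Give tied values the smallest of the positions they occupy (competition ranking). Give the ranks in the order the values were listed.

Sorted (ascending): 2, 8, 11, 15, 17, 20, 20, 20, 22
The 3 values of 20 occupy positions 6–8 → each gets rank 6.

6, 6, 2, 9, 6, 3, 5, 4, 1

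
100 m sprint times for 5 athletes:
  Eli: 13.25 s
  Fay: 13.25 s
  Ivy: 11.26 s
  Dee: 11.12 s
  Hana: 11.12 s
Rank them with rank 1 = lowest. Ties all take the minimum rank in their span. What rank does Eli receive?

Sorted (ascending): 11.12, 11.12, 11.26, 13.25, 13.25
The 2 values of 11.12 occupy positions 1–2 → each gets rank 1.
The 2 values of 13.25 occupy positions 4–5 → each gets rank 4.
Eli has value 13.25 s → rank 4.

4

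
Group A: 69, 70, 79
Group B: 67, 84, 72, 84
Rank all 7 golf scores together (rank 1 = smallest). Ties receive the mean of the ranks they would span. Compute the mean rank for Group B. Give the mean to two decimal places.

4.50

Sorted (ascending): 67, 69, 70, 72, 79, 84, 84
The 2 values of 84 occupy positions 6–7 → average rank (6+7)/2 = 6.5.
Group B values → pooled ranks: 67→1, 84→6.5, 72→4, 84→6.5
Mean rank = (1 + 6.5 + 4 + 6.5) / 4 = 4.50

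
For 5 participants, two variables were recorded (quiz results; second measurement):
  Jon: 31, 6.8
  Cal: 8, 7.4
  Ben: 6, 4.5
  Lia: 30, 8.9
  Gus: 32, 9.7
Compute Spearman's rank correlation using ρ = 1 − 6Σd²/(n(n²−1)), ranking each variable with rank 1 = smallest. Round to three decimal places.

Ranks of variable 1: 4, 2, 1, 3, 5
Ranks of variable 2: 2, 3, 1, 4, 5
d = r₁ − r₂: 2, -1, 0, -1, 0
d²: 4, 1, 0, 1, 0; Σd² = 6
ρ = 1 − 6·6/(5·24) = 1 − 36/120 = 0.700

0.700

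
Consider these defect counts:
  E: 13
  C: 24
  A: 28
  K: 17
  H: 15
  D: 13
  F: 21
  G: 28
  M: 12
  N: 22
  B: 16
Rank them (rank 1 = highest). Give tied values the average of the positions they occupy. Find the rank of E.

9.5

Sorted (descending): 28, 28, 24, 22, 21, 17, 16, 15, 13, 13, 12
The 2 values of 28 occupy positions 1–2 → average rank (1+2)/2 = 1.5.
The 2 values of 13 occupy positions 9–10 → average rank (9+10)/2 = 9.5.
E has value 13 → rank 9.5.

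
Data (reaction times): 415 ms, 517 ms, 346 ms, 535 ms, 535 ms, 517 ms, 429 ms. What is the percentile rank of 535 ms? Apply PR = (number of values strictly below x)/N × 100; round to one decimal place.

N = 7.
Strictly below 535: 5. Equal to 535: 2.
PR = 5/7 × 100 = 71.4

71.4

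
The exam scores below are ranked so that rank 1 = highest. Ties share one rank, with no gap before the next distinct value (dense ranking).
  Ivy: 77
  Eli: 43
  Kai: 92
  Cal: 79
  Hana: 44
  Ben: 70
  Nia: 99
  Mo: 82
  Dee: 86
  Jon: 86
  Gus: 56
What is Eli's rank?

10

Sorted (descending): 99, 92, 86, 86, 82, 79, 77, 70, 56, 44, 43
The 2 values of 86 share dense rank 3.
Remaining distinct values take the next consecutive integers.
Eli has value 43 → rank 10.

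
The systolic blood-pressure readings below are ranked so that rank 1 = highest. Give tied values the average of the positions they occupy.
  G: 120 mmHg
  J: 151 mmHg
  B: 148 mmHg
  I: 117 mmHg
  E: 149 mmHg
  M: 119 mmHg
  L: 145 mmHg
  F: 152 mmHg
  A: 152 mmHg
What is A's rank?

Sorted (descending): 152, 152, 151, 149, 148, 145, 120, 119, 117
The 2 values of 152 occupy positions 1–2 → average rank (1+2)/2 = 1.5.
A has value 152 mmHg → rank 1.5.

1.5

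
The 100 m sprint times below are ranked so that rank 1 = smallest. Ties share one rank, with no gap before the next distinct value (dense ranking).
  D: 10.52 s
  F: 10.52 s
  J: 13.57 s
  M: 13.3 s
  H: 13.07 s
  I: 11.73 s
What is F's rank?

Sorted (ascending): 10.52, 10.52, 11.73, 13.07, 13.3, 13.57
The 2 values of 10.52 share dense rank 1.
Remaining distinct values take the next consecutive integers.
F has value 10.52 s → rank 1.

1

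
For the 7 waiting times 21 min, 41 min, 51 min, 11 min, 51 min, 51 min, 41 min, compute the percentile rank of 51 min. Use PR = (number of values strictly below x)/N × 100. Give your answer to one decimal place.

N = 7.
Strictly below 51: 4. Equal to 51: 3.
PR = 4/7 × 100 = 57.1

57.1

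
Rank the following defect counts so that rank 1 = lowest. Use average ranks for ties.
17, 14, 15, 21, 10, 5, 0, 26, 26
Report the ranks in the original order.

Sorted (ascending): 0, 5, 10, 14, 15, 17, 21, 26, 26
The 2 values of 26 occupy positions 8–9 → average rank (8+9)/2 = 8.5.

6, 4, 5, 7, 3, 2, 1, 8.5, 8.5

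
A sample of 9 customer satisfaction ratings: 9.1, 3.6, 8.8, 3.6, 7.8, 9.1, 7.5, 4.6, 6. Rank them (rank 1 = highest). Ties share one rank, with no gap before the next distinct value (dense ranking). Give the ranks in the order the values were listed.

Sorted (descending): 9.1, 9.1, 8.8, 7.8, 7.5, 6, 4.6, 3.6, 3.6
The 2 values of 9.1 share dense rank 1.
The 2 values of 3.6 share dense rank 7.
Remaining distinct values take the next consecutive integers.

1, 7, 2, 7, 3, 1, 4, 6, 5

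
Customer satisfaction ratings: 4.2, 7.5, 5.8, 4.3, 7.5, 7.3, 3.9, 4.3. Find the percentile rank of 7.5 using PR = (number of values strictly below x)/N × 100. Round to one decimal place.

N = 8.
Strictly below 7.5: 6. Equal to 7.5: 2.
PR = 6/8 × 100 = 75.0

75.0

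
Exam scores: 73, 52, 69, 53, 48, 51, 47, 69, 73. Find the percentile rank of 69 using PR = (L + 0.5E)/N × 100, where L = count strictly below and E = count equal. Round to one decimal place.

66.7

N = 9.
Strictly below 69: 5. Equal to 69: 2.
PR = (5 + 0.5·2)/9 × 100 = 66.7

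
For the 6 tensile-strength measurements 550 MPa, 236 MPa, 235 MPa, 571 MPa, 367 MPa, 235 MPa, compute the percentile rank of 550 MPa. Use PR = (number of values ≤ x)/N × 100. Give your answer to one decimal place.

83.3

N = 6.
Strictly below 550: 4. Equal to 550: 1.
PR = 5/6 × 100 = 83.3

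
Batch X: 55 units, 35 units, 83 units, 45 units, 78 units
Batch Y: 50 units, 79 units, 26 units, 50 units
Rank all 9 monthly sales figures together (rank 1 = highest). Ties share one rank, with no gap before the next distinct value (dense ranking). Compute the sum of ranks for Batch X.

Sorted (descending): 83, 79, 78, 55, 50, 50, 45, 35, 26
The 2 values of 50 share dense rank 5.
Remaining distinct values take the next consecutive integers.
Batch X values → pooled ranks: 55→4, 35→7, 83→1, 45→6, 78→3
Rank sum = 4 + 7 + 1 + 6 + 3 = 21

21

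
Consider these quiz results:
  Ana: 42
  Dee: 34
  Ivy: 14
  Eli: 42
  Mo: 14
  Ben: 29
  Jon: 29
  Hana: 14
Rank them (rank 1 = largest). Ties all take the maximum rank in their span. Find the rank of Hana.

8

Sorted (descending): 42, 42, 34, 29, 29, 14, 14, 14
The 2 values of 42 occupy positions 1–2 → each gets rank 2.
The 2 values of 29 occupy positions 4–5 → each gets rank 5.
The 3 values of 14 occupy positions 6–8 → each gets rank 8.
Hana has value 14 → rank 8.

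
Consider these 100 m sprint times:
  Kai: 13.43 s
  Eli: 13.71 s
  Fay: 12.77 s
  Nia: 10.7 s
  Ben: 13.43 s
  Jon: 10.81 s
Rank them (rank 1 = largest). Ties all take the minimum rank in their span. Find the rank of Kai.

Sorted (descending): 13.71, 13.43, 13.43, 12.77, 10.81, 10.7
The 2 values of 13.43 occupy positions 2–3 → each gets rank 2.
Kai has value 13.43 s → rank 2.

2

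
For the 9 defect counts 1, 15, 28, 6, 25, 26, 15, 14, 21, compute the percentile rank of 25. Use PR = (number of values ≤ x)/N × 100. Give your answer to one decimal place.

77.8

N = 9.
Strictly below 25: 6. Equal to 25: 1.
PR = 7/9 × 100 = 77.8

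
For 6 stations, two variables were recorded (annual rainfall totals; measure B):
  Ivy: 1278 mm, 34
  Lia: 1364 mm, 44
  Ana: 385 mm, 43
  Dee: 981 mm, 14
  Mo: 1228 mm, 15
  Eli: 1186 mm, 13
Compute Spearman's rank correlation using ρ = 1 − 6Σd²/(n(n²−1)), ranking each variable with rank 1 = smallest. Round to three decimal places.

0.371

Ranks of variable 1: 5, 6, 1, 2, 4, 3
Ranks of variable 2: 4, 6, 5, 2, 3, 1
d = r₁ − r₂: 1, 0, -4, 0, 1, 2
d²: 1, 0, 16, 0, 1, 4; Σd² = 22
ρ = 1 − 6·22/(6·35) = 1 − 132/210 = 0.371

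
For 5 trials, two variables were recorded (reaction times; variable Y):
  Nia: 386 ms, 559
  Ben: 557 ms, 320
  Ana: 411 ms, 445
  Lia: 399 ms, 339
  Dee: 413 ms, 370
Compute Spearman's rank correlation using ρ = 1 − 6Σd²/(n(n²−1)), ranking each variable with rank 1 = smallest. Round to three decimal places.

-0.700

Ranks of variable 1: 1, 5, 3, 2, 4
Ranks of variable 2: 5, 1, 4, 2, 3
d = r₁ − r₂: -4, 4, -1, 0, 1
d²: 16, 16, 1, 0, 1; Σd² = 34
ρ = 1 − 6·34/(5·24) = 1 − 204/120 = -0.700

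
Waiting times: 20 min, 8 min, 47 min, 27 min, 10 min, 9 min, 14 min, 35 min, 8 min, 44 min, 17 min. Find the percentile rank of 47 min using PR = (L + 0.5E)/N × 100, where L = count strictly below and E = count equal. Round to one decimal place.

95.5

N = 11.
Strictly below 47: 10. Equal to 47: 1.
PR = (10 + 0.5·1)/11 × 100 = 95.5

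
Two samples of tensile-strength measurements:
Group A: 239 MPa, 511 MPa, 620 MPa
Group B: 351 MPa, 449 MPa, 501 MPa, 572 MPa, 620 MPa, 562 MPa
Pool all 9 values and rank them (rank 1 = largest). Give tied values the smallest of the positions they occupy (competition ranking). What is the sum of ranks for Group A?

Sorted (descending): 620, 620, 572, 562, 511, 501, 449, 351, 239
The 2 values of 620 occupy positions 1–2 → each gets rank 1.
Group A values → pooled ranks: 239→9, 511→5, 620→1
Rank sum = 9 + 5 + 1 = 15

15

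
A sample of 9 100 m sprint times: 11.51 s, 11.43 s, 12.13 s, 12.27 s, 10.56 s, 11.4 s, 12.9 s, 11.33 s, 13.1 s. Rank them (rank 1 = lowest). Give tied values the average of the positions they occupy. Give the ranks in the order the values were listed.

Sorted (ascending): 10.56, 11.33, 11.4, 11.43, 11.51, 12.13, 12.27, 12.9, 13.1
No ties — each value takes its position as its rank.

5, 4, 6, 7, 1, 3, 8, 2, 9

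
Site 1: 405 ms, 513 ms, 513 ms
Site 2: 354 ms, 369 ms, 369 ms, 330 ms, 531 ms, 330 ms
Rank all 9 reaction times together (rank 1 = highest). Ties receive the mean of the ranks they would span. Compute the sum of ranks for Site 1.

9

Sorted (descending): 531, 513, 513, 405, 369, 369, 354, 330, 330
The 2 values of 513 occupy positions 2–3 → average rank (2+3)/2 = 2.5.
The 2 values of 369 occupy positions 5–6 → average rank (5+6)/2 = 5.5.
The 2 values of 330 occupy positions 8–9 → average rank (8+9)/2 = 8.5.
Site 1 values → pooled ranks: 405→4, 513→2.5, 513→2.5
Rank sum = 4 + 2.5 + 2.5 = 9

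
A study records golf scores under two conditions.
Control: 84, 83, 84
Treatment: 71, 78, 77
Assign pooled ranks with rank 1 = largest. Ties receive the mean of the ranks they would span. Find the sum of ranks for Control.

Sorted (descending): 84, 84, 83, 78, 77, 71
The 2 values of 84 occupy positions 1–2 → average rank (1+2)/2 = 1.5.
Control values → pooled ranks: 84→1.5, 83→3, 84→1.5
Rank sum = 1.5 + 3 + 1.5 = 6

6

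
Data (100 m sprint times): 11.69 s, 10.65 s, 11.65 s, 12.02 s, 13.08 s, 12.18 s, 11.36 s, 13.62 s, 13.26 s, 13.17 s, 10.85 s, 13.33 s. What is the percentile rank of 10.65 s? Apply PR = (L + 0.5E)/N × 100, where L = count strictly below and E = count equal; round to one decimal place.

N = 12.
Strictly below 10.65: 0. Equal to 10.65: 1.
PR = (0 + 0.5·1)/12 × 100 = 4.2

4.2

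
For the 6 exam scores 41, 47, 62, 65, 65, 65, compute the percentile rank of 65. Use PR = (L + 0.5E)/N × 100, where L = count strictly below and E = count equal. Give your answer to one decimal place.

N = 6.
Strictly below 65: 3. Equal to 65: 3.
PR = (3 + 0.5·3)/6 × 100 = 75.0

75.0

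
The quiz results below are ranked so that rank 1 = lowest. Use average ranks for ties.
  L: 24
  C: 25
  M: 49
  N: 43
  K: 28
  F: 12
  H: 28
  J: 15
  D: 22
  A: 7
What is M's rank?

Sorted (ascending): 7, 12, 15, 22, 24, 25, 28, 28, 43, 49
The 2 values of 28 occupy positions 7–8 → average rank (7+8)/2 = 7.5.
M has value 49 → rank 10.

10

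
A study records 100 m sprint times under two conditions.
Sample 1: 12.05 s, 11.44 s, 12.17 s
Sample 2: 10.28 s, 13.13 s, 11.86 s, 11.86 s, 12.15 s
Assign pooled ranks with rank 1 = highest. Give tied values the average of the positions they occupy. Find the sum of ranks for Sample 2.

23

Sorted (descending): 13.13, 12.17, 12.15, 12.05, 11.86, 11.86, 11.44, 10.28
The 2 values of 11.86 occupy positions 5–6 → average rank (5+6)/2 = 5.5.
Sample 2 values → pooled ranks: 10.28→8, 13.13→1, 11.86→5.5, 11.86→5.5, 12.15→3
Rank sum = 8 + 1 + 5.5 + 5.5 + 3 = 23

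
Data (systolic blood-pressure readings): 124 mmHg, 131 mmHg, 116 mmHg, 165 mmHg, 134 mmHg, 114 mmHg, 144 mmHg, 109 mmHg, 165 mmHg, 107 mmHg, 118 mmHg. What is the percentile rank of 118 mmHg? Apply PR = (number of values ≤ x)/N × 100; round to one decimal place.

45.5

N = 11.
Strictly below 118: 4. Equal to 118: 1.
PR = 5/11 × 100 = 45.5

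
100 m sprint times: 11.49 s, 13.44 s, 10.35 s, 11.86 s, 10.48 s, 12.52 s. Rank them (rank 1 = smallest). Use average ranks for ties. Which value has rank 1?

Sorted (ascending): 10.35, 10.48, 11.49, 11.86, 12.52, 13.44
No ties — each value takes its position as its rank.
Rank 1 → value 10.35.

10.35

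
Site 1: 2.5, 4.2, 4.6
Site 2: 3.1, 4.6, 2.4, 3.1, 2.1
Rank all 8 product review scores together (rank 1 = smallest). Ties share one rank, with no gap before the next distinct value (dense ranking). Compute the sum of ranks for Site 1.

14

Sorted (ascending): 2.1, 2.4, 2.5, 3.1, 3.1, 4.2, 4.6, 4.6
The 2 values of 3.1 share dense rank 4.
The 2 values of 4.6 share dense rank 6.
Remaining distinct values take the next consecutive integers.
Site 1 values → pooled ranks: 2.5→3, 4.2→5, 4.6→6
Rank sum = 3 + 5 + 6 = 14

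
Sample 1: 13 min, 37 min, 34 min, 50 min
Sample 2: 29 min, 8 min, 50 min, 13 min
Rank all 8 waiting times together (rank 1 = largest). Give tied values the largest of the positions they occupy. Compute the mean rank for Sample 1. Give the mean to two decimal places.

4.00

Sorted (descending): 50, 50, 37, 34, 29, 13, 13, 8
The 2 values of 50 occupy positions 1–2 → each gets rank 2.
The 2 values of 13 occupy positions 6–7 → each gets rank 7.
Sample 1 values → pooled ranks: 13→7, 37→3, 34→4, 50→2
Mean rank = (7 + 3 + 4 + 2) / 4 = 4.00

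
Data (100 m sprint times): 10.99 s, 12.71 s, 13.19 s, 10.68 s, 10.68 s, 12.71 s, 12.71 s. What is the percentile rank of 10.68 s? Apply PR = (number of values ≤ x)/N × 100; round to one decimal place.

28.6

N = 7.
Strictly below 10.68: 0. Equal to 10.68: 2.
PR = 2/7 × 100 = 28.6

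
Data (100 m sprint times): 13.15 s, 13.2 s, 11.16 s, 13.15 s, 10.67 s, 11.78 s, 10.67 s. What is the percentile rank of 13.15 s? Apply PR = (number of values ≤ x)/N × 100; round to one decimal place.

85.7

N = 7.
Strictly below 13.15: 4. Equal to 13.15: 2.
PR = 6/7 × 100 = 85.7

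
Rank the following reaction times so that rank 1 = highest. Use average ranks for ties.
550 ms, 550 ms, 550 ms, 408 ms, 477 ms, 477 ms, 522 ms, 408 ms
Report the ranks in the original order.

Sorted (descending): 550, 550, 550, 522, 477, 477, 408, 408
The 3 values of 550 occupy positions 1–3 → average rank 2.
The 2 values of 477 occupy positions 5–6 → average rank (5+6)/2 = 5.5.
The 2 values of 408 occupy positions 7–8 → average rank (7+8)/2 = 7.5.

2, 2, 2, 7.5, 5.5, 5.5, 4, 7.5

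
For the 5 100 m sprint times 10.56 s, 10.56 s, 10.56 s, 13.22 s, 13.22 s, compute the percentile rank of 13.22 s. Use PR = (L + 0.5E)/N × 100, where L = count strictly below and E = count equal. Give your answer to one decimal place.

N = 5.
Strictly below 13.22: 3. Equal to 13.22: 2.
PR = (3 + 0.5·2)/5 × 100 = 80.0

80.0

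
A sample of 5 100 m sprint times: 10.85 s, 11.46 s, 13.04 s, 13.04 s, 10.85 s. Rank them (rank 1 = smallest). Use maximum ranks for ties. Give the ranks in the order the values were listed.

2, 3, 5, 5, 2

Sorted (ascending): 10.85, 10.85, 11.46, 13.04, 13.04
The 2 values of 10.85 occupy positions 1–2 → each gets rank 2.
The 2 values of 13.04 occupy positions 4–5 → each gets rank 5.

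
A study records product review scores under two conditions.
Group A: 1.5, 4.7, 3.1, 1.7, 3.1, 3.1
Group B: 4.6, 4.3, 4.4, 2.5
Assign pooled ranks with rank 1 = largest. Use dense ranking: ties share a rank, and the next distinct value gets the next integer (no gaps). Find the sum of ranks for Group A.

Sorted (descending): 4.7, 4.6, 4.4, 4.3, 3.1, 3.1, 3.1, 2.5, 1.7, 1.5
The 3 values of 3.1 share dense rank 5.
Remaining distinct values take the next consecutive integers.
Group A values → pooled ranks: 1.5→8, 4.7→1, 3.1→5, 1.7→7, 3.1→5, 3.1→5
Rank sum = 8 + 1 + 5 + 7 + 5 + 5 = 31

31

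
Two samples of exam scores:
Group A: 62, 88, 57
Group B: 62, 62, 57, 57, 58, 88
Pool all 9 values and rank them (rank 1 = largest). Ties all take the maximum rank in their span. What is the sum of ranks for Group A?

Sorted (descending): 88, 88, 62, 62, 62, 58, 57, 57, 57
The 2 values of 88 occupy positions 1–2 → each gets rank 2.
The 3 values of 62 occupy positions 3–5 → each gets rank 5.
The 3 values of 57 occupy positions 7–9 → each gets rank 9.
Group A values → pooled ranks: 62→5, 88→2, 57→9
Rank sum = 5 + 2 + 9 = 16

16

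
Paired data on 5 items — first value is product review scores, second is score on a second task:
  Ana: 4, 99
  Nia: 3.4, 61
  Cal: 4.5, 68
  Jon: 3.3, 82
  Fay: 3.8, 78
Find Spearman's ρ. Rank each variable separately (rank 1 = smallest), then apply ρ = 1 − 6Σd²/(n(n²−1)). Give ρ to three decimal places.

Ranks of variable 1: 4, 2, 5, 1, 3
Ranks of variable 2: 5, 1, 2, 4, 3
d = r₁ − r₂: -1, 1, 3, -3, 0
d²: 1, 1, 9, 9, 0; Σd² = 20
ρ = 1 − 6·20/(5·24) = 1 − 120/120 = 0.000

0.000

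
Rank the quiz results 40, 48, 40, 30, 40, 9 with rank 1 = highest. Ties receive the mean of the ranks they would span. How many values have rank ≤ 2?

1

Sorted (descending): 48, 40, 40, 40, 30, 9
The 3 values of 40 occupy positions 2–4 → average rank 3.
Ranks ≤ 2: {1} → 1 value.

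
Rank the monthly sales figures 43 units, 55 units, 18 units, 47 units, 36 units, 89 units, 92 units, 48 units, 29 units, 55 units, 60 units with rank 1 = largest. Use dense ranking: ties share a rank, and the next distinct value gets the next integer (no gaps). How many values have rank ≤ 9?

10

Sorted (descending): 92, 89, 60, 55, 55, 48, 47, 43, 36, 29, 18
The 2 values of 55 share dense rank 4.
Remaining distinct values take the next consecutive integers.
Ranks ≤ 9: {1, 2, 3, 4, 4, 5, 6, 7, 8, 9} → 10 values.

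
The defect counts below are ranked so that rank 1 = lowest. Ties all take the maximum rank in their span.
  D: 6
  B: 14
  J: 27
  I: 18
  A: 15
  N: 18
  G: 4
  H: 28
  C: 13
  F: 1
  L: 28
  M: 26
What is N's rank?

8

Sorted (ascending): 1, 4, 6, 13, 14, 15, 18, 18, 26, 27, 28, 28
The 2 values of 18 occupy positions 7–8 → each gets rank 8.
The 2 values of 28 occupy positions 11–12 → each gets rank 12.
N has value 18 → rank 8.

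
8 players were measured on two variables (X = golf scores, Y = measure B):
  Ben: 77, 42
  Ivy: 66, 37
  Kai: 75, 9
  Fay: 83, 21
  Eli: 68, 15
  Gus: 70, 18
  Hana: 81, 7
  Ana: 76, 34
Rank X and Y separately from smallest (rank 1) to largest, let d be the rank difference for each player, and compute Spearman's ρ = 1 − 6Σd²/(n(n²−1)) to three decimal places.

Ranks of variable 1: 6, 1, 4, 8, 2, 3, 7, 5
Ranks of variable 2: 8, 7, 2, 5, 3, 4, 1, 6
d = r₁ − r₂: -2, -6, 2, 3, -1, -1, 6, -1
d²: 4, 36, 4, 9, 1, 1, 36, 1; Σd² = 92
ρ = 1 − 6·92/(8·63) = 1 − 552/504 = -0.095

-0.095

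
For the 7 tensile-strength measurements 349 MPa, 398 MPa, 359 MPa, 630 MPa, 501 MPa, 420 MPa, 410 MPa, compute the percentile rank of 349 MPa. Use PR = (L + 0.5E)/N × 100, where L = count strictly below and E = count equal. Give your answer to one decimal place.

N = 7.
Strictly below 349: 0. Equal to 349: 1.
PR = (0 + 0.5·1)/7 × 100 = 7.1

7.1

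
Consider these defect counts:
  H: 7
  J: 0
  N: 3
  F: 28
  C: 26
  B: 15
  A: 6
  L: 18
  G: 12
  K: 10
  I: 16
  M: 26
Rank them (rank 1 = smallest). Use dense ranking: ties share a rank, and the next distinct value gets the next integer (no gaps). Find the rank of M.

10

Sorted (ascending): 0, 3, 6, 7, 10, 12, 15, 16, 18, 26, 26, 28
The 2 values of 26 share dense rank 10.
Remaining distinct values take the next consecutive integers.
M has value 26 → rank 10.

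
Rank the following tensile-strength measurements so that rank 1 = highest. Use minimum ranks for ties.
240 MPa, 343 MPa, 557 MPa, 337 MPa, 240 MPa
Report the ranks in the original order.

Sorted (descending): 557, 343, 337, 240, 240
The 2 values of 240 occupy positions 4–5 → each gets rank 4.

4, 2, 1, 3, 4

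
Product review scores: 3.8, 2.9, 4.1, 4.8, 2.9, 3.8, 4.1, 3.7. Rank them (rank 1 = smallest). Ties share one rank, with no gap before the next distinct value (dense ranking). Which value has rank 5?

4.8

Sorted (ascending): 2.9, 2.9, 3.7, 3.8, 3.8, 4.1, 4.1, 4.8
The 2 values of 2.9 share dense rank 1.
The 2 values of 3.8 share dense rank 3.
The 2 values of 4.1 share dense rank 4.
Remaining distinct values take the next consecutive integers.
Rank 5 → value 4.8.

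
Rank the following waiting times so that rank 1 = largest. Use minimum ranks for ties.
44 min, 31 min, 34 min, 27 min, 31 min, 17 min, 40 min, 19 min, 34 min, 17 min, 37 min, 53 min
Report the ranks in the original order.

2, 7, 5, 9, 7, 11, 3, 10, 5, 11, 4, 1

Sorted (descending): 53, 44, 40, 37, 34, 34, 31, 31, 27, 19, 17, 17
The 2 values of 34 occupy positions 5–6 → each gets rank 5.
The 2 values of 31 occupy positions 7–8 → each gets rank 7.
The 2 values of 17 occupy positions 11–12 → each gets rank 11.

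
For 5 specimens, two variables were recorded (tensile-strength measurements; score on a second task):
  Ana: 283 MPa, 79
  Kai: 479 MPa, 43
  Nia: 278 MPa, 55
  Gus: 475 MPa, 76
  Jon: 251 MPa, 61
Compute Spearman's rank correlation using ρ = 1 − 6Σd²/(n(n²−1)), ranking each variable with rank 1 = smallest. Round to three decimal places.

-0.200

Ranks of variable 1: 3, 5, 2, 4, 1
Ranks of variable 2: 5, 1, 2, 4, 3
d = r₁ − r₂: -2, 4, 0, 0, -2
d²: 4, 16, 0, 0, 4; Σd² = 24
ρ = 1 − 6·24/(5·24) = 1 − 144/120 = -0.200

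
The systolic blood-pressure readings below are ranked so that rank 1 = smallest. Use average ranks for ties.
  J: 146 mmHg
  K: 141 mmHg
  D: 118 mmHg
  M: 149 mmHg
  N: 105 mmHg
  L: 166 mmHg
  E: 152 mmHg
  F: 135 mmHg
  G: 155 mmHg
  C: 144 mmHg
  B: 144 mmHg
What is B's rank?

5.5

Sorted (ascending): 105, 118, 135, 141, 144, 144, 146, 149, 152, 155, 166
The 2 values of 144 occupy positions 5–6 → average rank (5+6)/2 = 5.5.
B has value 144 mmHg → rank 5.5.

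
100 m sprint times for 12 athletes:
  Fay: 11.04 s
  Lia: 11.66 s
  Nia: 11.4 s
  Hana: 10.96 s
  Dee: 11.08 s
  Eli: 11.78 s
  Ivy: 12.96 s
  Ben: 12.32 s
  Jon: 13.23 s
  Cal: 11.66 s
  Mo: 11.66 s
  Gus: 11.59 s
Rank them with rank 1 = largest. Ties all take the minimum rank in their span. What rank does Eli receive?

Sorted (descending): 13.23, 12.96, 12.32, 11.78, 11.66, 11.66, 11.66, 11.59, 11.4, 11.08, 11.04, 10.96
The 3 values of 11.66 occupy positions 5–7 → each gets rank 5.
Eli has value 11.78 s → rank 4.

4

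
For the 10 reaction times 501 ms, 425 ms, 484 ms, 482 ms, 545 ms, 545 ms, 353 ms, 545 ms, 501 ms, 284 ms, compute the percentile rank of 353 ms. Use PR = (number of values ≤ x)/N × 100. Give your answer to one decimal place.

20.0

N = 10.
Strictly below 353: 1. Equal to 353: 1.
PR = 2/10 × 100 = 20.0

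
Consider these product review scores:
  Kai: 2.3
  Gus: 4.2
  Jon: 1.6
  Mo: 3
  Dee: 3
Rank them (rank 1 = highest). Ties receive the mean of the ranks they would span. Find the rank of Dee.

Sorted (descending): 4.2, 3, 3, 2.3, 1.6
The 2 values of 3 occupy positions 2–3 → average rank (2+3)/2 = 2.5.
Dee has value 3 → rank 2.5.

2.5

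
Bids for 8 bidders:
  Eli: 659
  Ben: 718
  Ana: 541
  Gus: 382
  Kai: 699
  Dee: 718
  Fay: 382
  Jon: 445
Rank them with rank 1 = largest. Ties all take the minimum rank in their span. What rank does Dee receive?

Sorted (descending): 718, 718, 699, 659, 541, 445, 382, 382
The 2 values of 718 occupy positions 1–2 → each gets rank 1.
The 2 values of 382 occupy positions 7–8 → each gets rank 7.
Dee has value 718 → rank 1.

1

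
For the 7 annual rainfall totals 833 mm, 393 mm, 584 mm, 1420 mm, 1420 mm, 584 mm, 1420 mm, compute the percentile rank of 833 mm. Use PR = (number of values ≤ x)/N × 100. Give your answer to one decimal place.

57.1

N = 7.
Strictly below 833: 3. Equal to 833: 1.
PR = 4/7 × 100 = 57.1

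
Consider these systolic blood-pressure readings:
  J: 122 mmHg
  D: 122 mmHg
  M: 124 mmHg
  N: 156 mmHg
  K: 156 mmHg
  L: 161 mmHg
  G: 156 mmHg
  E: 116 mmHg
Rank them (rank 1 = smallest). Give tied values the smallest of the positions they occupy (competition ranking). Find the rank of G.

5

Sorted (ascending): 116, 122, 122, 124, 156, 156, 156, 161
The 2 values of 122 occupy positions 2–3 → each gets rank 2.
The 3 values of 156 occupy positions 5–7 → each gets rank 5.
G has value 156 mmHg → rank 5.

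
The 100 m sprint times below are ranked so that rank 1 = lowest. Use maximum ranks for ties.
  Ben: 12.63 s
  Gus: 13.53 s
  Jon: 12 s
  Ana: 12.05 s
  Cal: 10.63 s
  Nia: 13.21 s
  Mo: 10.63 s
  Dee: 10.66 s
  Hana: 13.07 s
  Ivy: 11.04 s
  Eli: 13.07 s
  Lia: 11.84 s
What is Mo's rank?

2

Sorted (ascending): 10.63, 10.63, 10.66, 11.04, 11.84, 12, 12.05, 12.63, 13.07, 13.07, 13.21, 13.53
The 2 values of 10.63 occupy positions 1–2 → each gets rank 2.
The 2 values of 13.07 occupy positions 9–10 → each gets rank 10.
Mo has value 10.63 s → rank 2.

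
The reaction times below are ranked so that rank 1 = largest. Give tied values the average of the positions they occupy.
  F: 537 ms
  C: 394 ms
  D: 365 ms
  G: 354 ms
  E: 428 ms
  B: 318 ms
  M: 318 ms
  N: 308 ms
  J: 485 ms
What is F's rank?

Sorted (descending): 537, 485, 428, 394, 365, 354, 318, 318, 308
The 2 values of 318 occupy positions 7–8 → average rank (7+8)/2 = 7.5.
F has value 537 ms → rank 1.

1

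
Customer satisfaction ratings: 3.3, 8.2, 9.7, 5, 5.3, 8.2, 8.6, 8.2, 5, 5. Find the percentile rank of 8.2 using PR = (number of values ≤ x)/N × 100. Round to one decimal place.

80.0

N = 10.
Strictly below 8.2: 5. Equal to 8.2: 3.
PR = 8/10 × 100 = 80.0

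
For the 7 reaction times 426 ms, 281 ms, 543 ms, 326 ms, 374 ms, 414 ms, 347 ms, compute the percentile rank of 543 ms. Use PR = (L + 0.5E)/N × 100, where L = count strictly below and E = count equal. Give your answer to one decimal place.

N = 7.
Strictly below 543: 6. Equal to 543: 1.
PR = (6 + 0.5·1)/7 × 100 = 92.9

92.9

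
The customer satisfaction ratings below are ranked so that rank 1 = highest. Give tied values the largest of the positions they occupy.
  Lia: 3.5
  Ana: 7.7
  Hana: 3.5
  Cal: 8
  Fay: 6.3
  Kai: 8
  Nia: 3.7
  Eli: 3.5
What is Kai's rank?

Sorted (descending): 8, 8, 7.7, 6.3, 3.7, 3.5, 3.5, 3.5
The 2 values of 8 occupy positions 1–2 → each gets rank 2.
The 3 values of 3.5 occupy positions 6–8 → each gets rank 8.
Kai has value 8 → rank 2.

2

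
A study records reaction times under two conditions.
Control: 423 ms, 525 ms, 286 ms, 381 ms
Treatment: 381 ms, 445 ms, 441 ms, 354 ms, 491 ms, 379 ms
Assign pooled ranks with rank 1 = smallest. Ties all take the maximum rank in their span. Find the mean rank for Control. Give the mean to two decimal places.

Sorted (ascending): 286, 354, 379, 381, 381, 423, 441, 445, 491, 525
The 2 values of 381 occupy positions 4–5 → each gets rank 5.
Control values → pooled ranks: 423→6, 525→10, 286→1, 381→5
Mean rank = (6 + 10 + 1 + 5) / 4 = 5.50

5.50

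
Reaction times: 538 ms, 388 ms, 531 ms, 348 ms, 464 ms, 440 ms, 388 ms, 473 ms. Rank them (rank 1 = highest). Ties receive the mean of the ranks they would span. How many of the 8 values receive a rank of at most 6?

Sorted (descending): 538, 531, 473, 464, 440, 388, 388, 348
The 2 values of 388 occupy positions 6–7 → average rank (6+7)/2 = 6.5.
Ranks ≤ 6: {1, 2, 3, 4, 5} → 5 values.

5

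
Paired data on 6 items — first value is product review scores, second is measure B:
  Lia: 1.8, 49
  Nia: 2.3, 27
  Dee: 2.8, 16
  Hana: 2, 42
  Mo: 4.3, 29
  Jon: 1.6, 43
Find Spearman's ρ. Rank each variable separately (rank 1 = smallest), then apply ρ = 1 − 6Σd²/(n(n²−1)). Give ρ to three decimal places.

-0.771

Ranks of variable 1: 2, 4, 5, 3, 6, 1
Ranks of variable 2: 6, 2, 1, 4, 3, 5
d = r₁ − r₂: -4, 2, 4, -1, 3, -4
d²: 16, 4, 16, 1, 9, 16; Σd² = 62
ρ = 1 − 6·62/(6·35) = 1 − 372/210 = -0.771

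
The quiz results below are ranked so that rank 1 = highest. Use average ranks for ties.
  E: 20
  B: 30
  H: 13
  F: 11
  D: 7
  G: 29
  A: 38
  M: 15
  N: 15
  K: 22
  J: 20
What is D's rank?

Sorted (descending): 38, 30, 29, 22, 20, 20, 15, 15, 13, 11, 7
The 2 values of 20 occupy positions 5–6 → average rank (5+6)/2 = 5.5.
The 2 values of 15 occupy positions 7–8 → average rank (7+8)/2 = 7.5.
D has value 7 → rank 11.

11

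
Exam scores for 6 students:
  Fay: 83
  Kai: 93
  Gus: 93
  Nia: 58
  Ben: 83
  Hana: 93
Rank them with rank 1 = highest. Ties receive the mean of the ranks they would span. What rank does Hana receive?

Sorted (descending): 93, 93, 93, 83, 83, 58
The 3 values of 93 occupy positions 1–3 → average rank 2.
The 2 values of 83 occupy positions 4–5 → average rank (4+5)/2 = 4.5.
Hana has value 93 → rank 2.

2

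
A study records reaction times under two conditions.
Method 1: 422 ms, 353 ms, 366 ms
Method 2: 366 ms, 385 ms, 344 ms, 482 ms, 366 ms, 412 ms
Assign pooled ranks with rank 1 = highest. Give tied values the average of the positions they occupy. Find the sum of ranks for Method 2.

Sorted (descending): 482, 422, 412, 385, 366, 366, 366, 353, 344
The 3 values of 366 occupy positions 5–7 → average rank 6.
Method 2 values → pooled ranks: 366→6, 385→4, 344→9, 482→1, 366→6, 412→3
Rank sum = 6 + 4 + 9 + 1 + 6 + 3 = 29

29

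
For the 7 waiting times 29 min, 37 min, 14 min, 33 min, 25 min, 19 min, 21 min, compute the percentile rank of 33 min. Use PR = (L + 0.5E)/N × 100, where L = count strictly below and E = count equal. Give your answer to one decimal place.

78.6

N = 7.
Strictly below 33: 5. Equal to 33: 1.
PR = (5 + 0.5·1)/7 × 100 = 78.6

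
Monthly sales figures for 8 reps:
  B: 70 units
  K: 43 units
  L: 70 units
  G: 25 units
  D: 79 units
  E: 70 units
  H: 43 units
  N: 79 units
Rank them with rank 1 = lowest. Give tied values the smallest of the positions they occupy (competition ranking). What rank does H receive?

Sorted (ascending): 25, 43, 43, 70, 70, 70, 79, 79
The 2 values of 43 occupy positions 2–3 → each gets rank 2.
The 3 values of 70 occupy positions 4–6 → each gets rank 4.
The 2 values of 79 occupy positions 7–8 → each gets rank 7.
H has value 43 units → rank 2.

2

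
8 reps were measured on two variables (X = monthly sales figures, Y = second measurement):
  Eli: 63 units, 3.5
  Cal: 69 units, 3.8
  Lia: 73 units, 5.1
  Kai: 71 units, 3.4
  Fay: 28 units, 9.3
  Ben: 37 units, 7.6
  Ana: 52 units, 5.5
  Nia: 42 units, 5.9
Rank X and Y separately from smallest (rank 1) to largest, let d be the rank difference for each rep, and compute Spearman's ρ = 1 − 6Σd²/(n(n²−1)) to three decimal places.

Ranks of variable 1: 5, 6, 8, 7, 1, 2, 4, 3
Ranks of variable 2: 2, 3, 4, 1, 8, 7, 5, 6
d = r₁ − r₂: 3, 3, 4, 6, -7, -5, -1, -3
d²: 9, 9, 16, 36, 49, 25, 1, 9; Σd² = 154
ρ = 1 − 6·154/(8·63) = 1 − 924/504 = -0.833

-0.833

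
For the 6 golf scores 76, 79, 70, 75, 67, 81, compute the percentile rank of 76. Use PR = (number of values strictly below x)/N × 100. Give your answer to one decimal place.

N = 6.
Strictly below 76: 3. Equal to 76: 1.
PR = 3/6 × 100 = 50.0

50.0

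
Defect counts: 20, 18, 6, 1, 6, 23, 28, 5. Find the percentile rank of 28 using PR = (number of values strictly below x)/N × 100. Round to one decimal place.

N = 8.
Strictly below 28: 7. Equal to 28: 1.
PR = 7/8 × 100 = 87.5

87.5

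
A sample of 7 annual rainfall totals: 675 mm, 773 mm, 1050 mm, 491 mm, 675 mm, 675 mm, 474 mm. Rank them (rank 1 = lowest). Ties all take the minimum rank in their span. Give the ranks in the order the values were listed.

Sorted (ascending): 474, 491, 675, 675, 675, 773, 1050
The 3 values of 675 occupy positions 3–5 → each gets rank 3.

3, 6, 7, 2, 3, 3, 1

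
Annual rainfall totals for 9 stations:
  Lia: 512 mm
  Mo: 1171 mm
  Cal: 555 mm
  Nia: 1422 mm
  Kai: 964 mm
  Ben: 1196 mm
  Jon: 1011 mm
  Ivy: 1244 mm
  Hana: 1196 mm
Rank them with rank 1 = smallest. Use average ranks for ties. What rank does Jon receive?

4

Sorted (ascending): 512, 555, 964, 1011, 1171, 1196, 1196, 1244, 1422
The 2 values of 1196 occupy positions 6–7 → average rank (6+7)/2 = 6.5.
Jon has value 1011 mm → rank 4.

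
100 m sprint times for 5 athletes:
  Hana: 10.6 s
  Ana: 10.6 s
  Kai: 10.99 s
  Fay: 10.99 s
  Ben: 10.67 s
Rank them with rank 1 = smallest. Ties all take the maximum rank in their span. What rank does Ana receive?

2

Sorted (ascending): 10.6, 10.6, 10.67, 10.99, 10.99
The 2 values of 10.6 occupy positions 1–2 → each gets rank 2.
The 2 values of 10.99 occupy positions 4–5 → each gets rank 5.
Ana has value 10.6 s → rank 2.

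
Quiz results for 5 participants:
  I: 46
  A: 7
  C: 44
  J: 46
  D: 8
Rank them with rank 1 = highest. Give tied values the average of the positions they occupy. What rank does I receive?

1.5

Sorted (descending): 46, 46, 44, 8, 7
The 2 values of 46 occupy positions 1–2 → average rank (1+2)/2 = 1.5.
I has value 46 → rank 1.5.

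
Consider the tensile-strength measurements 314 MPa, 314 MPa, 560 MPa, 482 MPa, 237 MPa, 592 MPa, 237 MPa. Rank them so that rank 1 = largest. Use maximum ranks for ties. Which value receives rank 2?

Sorted (descending): 592, 560, 482, 314, 314, 237, 237
The 2 values of 314 occupy positions 4–5 → each gets rank 5.
The 2 values of 237 occupy positions 6–7 → each gets rank 7.
Rank 2 → value 560.

560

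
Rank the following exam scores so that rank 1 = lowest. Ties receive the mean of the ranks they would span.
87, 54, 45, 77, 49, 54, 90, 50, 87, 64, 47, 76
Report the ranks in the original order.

Sorted (ascending): 45, 47, 49, 50, 54, 54, 64, 76, 77, 87, 87, 90
The 2 values of 54 occupy positions 5–6 → average rank (5+6)/2 = 5.5.
The 2 values of 87 occupy positions 10–11 → average rank (10+11)/2 = 10.5.

10.5, 5.5, 1, 9, 3, 5.5, 12, 4, 10.5, 7, 2, 8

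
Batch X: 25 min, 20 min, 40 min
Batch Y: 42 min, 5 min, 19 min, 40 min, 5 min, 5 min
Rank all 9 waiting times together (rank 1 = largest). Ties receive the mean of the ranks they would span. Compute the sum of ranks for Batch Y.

Sorted (descending): 42, 40, 40, 25, 20, 19, 5, 5, 5
The 2 values of 40 occupy positions 2–3 → average rank (2+3)/2 = 2.5.
The 3 values of 5 occupy positions 7–9 → average rank 8.
Batch Y values → pooled ranks: 42→1, 5→8, 19→6, 40→2.5, 5→8, 5→8
Rank sum = 1 + 8 + 6 + 2.5 + 8 + 8 = 33.5

33.5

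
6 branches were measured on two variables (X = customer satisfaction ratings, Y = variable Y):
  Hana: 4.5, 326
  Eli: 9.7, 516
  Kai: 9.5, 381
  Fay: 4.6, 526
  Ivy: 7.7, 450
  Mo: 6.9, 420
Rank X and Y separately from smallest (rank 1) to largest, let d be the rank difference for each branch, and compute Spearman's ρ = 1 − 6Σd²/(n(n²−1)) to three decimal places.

Ranks of variable 1: 1, 6, 5, 2, 4, 3
Ranks of variable 2: 1, 5, 2, 6, 4, 3
d = r₁ − r₂: 0, 1, 3, -4, 0, 0
d²: 0, 1, 9, 16, 0, 0; Σd² = 26
ρ = 1 − 6·26/(6·35) = 1 − 156/210 = 0.257

0.257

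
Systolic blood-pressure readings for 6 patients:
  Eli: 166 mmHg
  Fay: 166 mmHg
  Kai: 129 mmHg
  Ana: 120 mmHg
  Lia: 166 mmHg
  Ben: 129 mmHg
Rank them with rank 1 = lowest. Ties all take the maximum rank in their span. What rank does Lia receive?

Sorted (ascending): 120, 129, 129, 166, 166, 166
The 2 values of 129 occupy positions 2–3 → each gets rank 3.
The 3 values of 166 occupy positions 4–6 → each gets rank 6.
Lia has value 166 mmHg → rank 6.

6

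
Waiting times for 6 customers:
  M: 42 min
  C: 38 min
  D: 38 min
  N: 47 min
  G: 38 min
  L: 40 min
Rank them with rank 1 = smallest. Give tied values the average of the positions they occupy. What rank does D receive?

Sorted (ascending): 38, 38, 38, 40, 42, 47
The 3 values of 38 occupy positions 1–3 → average rank 2.
D has value 38 min → rank 2.

2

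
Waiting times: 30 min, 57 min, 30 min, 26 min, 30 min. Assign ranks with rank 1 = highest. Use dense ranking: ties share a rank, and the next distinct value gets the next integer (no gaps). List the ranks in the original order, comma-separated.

2, 1, 2, 3, 2

Sorted (descending): 57, 30, 30, 30, 26
The 3 values of 30 share dense rank 2.
Remaining distinct values take the next consecutive integers.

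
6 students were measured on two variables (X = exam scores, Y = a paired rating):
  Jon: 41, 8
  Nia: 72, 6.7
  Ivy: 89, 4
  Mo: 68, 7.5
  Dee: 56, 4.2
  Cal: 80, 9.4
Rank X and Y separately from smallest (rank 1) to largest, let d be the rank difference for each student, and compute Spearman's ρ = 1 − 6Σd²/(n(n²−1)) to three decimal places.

-0.257

Ranks of variable 1: 1, 4, 6, 3, 2, 5
Ranks of variable 2: 5, 3, 1, 4, 2, 6
d = r₁ − r₂: -4, 1, 5, -1, 0, -1
d²: 16, 1, 25, 1, 0, 1; Σd² = 44
ρ = 1 − 6·44/(6·35) = 1 − 264/210 = -0.257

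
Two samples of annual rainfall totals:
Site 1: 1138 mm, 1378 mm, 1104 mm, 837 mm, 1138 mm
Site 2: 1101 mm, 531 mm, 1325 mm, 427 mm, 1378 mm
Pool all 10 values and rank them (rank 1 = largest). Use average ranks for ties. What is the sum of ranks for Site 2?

30.5

Sorted (descending): 1378, 1378, 1325, 1138, 1138, 1104, 1101, 837, 531, 427
The 2 values of 1378 occupy positions 1–2 → average rank (1+2)/2 = 1.5.
The 2 values of 1138 occupy positions 4–5 → average rank (4+5)/2 = 4.5.
Site 2 values → pooled ranks: 1101→7, 531→9, 1325→3, 427→10, 1378→1.5
Rank sum = 7 + 9 + 3 + 10 + 1.5 = 30.5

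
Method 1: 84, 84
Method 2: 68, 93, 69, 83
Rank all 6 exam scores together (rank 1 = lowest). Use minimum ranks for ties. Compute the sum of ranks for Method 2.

12

Sorted (ascending): 68, 69, 83, 84, 84, 93
The 2 values of 84 occupy positions 4–5 → each gets rank 4.
Method 2 values → pooled ranks: 68→1, 93→6, 69→2, 83→3
Rank sum = 1 + 6 + 2 + 3 = 12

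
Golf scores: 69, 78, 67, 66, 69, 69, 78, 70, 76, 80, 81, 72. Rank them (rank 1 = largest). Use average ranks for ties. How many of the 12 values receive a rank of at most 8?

Sorted (descending): 81, 80, 78, 78, 76, 72, 70, 69, 69, 69, 67, 66
The 2 values of 78 occupy positions 3–4 → average rank (3+4)/2 = 3.5.
The 3 values of 69 occupy positions 8–10 → average rank 9.
Ranks ≤ 8: {1, 2, 3.5, 3.5, 5, 6, 7} → 7 values.

7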